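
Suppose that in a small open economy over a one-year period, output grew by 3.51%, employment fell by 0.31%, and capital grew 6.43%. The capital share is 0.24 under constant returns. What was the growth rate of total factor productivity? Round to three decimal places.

Labor's share = 1 − 0.24 = 0.76.
Capital: 0.24 × 6.43 = 1.5432 pp.
Employment: 0.76 × (-0.31) = -0.2356 pp.
TFP growth = 3.51 − 1.3076 = 2.2024%.

2.202%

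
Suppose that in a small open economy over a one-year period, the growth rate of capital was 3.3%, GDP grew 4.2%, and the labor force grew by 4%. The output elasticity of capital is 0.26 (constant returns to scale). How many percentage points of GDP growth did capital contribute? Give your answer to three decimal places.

0.858 percentage points

Contribution = share × growth = 0.26 × 3.3 = 0.858 pp.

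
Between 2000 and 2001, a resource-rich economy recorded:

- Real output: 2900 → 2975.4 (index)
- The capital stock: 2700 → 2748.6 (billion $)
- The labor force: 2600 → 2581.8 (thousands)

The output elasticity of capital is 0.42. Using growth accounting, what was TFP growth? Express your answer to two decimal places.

2.25%

Real output growth = (2975.4 − 2900) / 2900 = 2.6%.
The capital stock growth = (2748.6 − 2700) / 2700 = 1.8%.
The labor force growth = (2581.8 − 2600) / 2600 = -0.7%.
Labor's share = 1 − 0.42 = 0.58.
The capital stock: 0.42 × 1.8 = 0.756 pp.
The labor force: 0.58 × (-0.7) = -0.406 pp.
TFP growth = 2.6 − 0.35 = 2.25%.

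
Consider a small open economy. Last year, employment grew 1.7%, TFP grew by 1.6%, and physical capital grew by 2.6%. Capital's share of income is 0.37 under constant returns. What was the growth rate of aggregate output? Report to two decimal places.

Labor's share = 1 − 0.37 = 0.63.
Physical capital: 0.37 × 2.6 = 0.962 pp.
Employment: 0.63 × 1.7 = 1.071 pp.
Output growth = 1.6 + 2.033 = 3.633%.

3.63%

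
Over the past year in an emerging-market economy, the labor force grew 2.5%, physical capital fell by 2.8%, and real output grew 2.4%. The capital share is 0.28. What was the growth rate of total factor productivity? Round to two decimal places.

Total factor productivity grew 1.38%.

Labor's share = 1 − 0.28 = 0.72.
Physical capital: 0.28 × (-2.8) = -0.784 pp.
The labor force: 0.72 × 2.5 = 1.8 pp.
TFP growth = 2.4 − 1.016 = 1.384%.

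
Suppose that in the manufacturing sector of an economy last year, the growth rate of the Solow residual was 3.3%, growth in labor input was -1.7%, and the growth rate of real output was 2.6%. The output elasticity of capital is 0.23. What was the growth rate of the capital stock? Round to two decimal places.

Labor's share = 1 − 0.23 = 0.77.
gY = gA + 0.77×(-1.7) + 0.23×g.
0.23×g = 2.6 − 3.3 + 1.309 = 0.609.
g = 0.609 / 0.23 = 2.6478%.

The capital stock grew 2.65%.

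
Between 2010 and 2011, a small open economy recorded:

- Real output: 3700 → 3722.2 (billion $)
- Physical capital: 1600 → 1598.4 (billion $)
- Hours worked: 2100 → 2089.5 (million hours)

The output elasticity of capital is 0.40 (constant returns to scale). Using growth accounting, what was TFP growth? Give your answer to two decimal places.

Real output growth = (3722.2 − 3700) / 3700 = 0.6%.
Physical capital growth = (1598.4 − 1600) / 1600 = -0.1%.
Hours worked growth = (2089.5 − 2100) / 2100 = -0.5%.
Labor's share = 1 − 0.4 = 0.6.
Physical capital: 0.4 × (-0.1) = -0.04 pp.
Hours worked: 0.6 × (-0.5) = -0.3 pp.
TFP growth = 0.6 + 0.34 = 0.94%.

0.94%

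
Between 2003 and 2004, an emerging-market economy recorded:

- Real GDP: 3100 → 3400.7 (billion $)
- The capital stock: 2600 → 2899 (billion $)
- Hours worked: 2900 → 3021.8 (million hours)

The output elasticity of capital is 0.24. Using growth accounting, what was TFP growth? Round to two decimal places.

Real GDP growth = (3400.7 − 3100) / 3100 = 9.7%.
The capital stock growth = (2899 − 2600) / 2600 = 11.5%.
Hours worked growth = (3021.8 − 2900) / 2900 = 4.2%.
Labor's share = 1 − 0.24 = 0.76.
The capital stock: 0.24 × 11.5 = 2.76 pp.
Hours worked: 0.76 × 4.2 = 3.192 pp.
TFP growth = 9.7 − 5.952 = 3.748%.

TFP grew 3.75%.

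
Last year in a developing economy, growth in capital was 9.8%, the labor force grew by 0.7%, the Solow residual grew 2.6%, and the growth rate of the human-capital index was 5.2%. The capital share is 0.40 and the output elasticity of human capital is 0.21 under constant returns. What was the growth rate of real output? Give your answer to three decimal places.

Labor's share = 1 − 0.4 − 0.21 = 0.39.
Capital: 0.4 × 9.8 = 3.92 pp.
The human-capital index: 0.21 × 5.2 = 1.092 pp.
The labor force: 0.39 × 0.7 = 0.273 pp.
Output growth = 2.6 + 5.285 = 7.885%.

Real output grew 7.885%.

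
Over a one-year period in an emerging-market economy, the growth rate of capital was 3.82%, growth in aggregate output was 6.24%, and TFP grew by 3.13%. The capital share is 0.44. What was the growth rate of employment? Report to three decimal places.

Labor's share = 1 − 0.44 = 0.56.
gY = gA + 0.44×3.82 + 0.56×g.
0.56×g = 6.24 − 3.13 − 1.6808 = 1.4292.
g = 1.4292 / 0.56 = 2.55214%.

2.552%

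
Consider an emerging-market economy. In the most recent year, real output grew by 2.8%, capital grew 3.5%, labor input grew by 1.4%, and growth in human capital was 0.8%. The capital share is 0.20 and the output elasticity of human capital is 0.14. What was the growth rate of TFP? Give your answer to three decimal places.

Labor's share = 1 − 0.2 − 0.14 = 0.66.
Capital: 0.2 × 3.5 = 0.7 pp.
Human capital: 0.14 × 0.8 = 0.112 pp.
Labor input: 0.66 × 1.4 = 0.924 pp.
TFP growth = 2.8 − 1.736 = 1.064%.

1.064%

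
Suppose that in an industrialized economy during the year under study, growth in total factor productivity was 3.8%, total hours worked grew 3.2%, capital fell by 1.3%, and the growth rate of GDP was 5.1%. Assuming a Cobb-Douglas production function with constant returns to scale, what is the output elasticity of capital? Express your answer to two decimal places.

gY = gA + α·gK + (1−α)·gL, so gY − gA − gL = α(gK − gL).
5.1 − 3.8 − 3.2 = α × (-1.3 − 3.2).
-1.9 = -4.5 α, so α = 0.4222.

The output elasticity of capital is 0.42.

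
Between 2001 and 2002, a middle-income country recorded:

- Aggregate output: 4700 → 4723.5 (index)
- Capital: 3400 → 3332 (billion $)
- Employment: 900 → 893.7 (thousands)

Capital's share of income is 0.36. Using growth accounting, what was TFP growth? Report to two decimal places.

1.67%

Aggregate output growth = (4723.5 − 4700) / 4700 = 0.5%.
Capital growth = (3332 − 3400) / 3400 = -2%.
Employment growth = (893.7 − 900) / 900 = -0.7%.
Labor's share = 1 − 0.36 = 0.64.
Capital: 0.36 × (-2) = -0.72 pp.
Employment: 0.64 × (-0.7) = -0.448 pp.
TFP growth = 0.5 + 1.168 = 1.668%.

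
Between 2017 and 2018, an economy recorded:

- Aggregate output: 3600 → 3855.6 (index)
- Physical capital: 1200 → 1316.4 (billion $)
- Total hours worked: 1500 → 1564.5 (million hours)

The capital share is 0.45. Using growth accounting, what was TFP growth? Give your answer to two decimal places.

0.37%

Aggregate output growth = (3855.6 − 3600) / 3600 = 7.1%.
Physical capital growth = (1316.4 − 1200) / 1200 = 9.7%.
Total hours worked growth = (1564.5 − 1500) / 1500 = 4.3%.
Labor's share = 1 − 0.45 = 0.55.
Physical capital: 0.45 × 9.7 = 4.365 pp.
Total hours worked: 0.55 × 4.3 = 2.365 pp.
TFP growth = 7.1 − 6.73 = 0.37%.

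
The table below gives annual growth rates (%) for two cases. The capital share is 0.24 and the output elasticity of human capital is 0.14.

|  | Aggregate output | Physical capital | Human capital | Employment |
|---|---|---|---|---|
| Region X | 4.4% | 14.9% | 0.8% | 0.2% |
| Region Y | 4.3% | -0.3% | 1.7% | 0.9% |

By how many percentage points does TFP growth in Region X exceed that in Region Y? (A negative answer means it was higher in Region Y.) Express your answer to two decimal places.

Labor's share = 1 − 0.24 − 0.14 = 0.62.
Region X: TFP = 4.4 − 3.576 − 0.112 − 0.124 = 0.588%.
Region Y: TFP = 4.3 + 0.072 − 0.238 − 0.558 = 3.576%.
Difference = 0.588 − (3.576) = -2.988 pp.

-2.99 percentage points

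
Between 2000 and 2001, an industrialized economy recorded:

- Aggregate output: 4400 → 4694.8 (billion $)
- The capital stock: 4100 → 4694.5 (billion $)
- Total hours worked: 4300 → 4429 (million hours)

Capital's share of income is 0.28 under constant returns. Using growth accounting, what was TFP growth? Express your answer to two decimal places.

TFP growth was 0.48%.

Aggregate output growth = (4694.8 − 4400) / 4400 = 6.7%.
The capital stock growth = (4694.5 − 4100) / 4100 = 14.5%.
Total hours worked growth = (4429 − 4300) / 4300 = 3%.
Labor's share = 1 − 0.28 = 0.72.
The capital stock: 0.28 × 14.5 = 4.06 pp.
Total hours worked: 0.72 × 3 = 2.16 pp.
TFP growth = 6.7 − 6.22 = 0.48%.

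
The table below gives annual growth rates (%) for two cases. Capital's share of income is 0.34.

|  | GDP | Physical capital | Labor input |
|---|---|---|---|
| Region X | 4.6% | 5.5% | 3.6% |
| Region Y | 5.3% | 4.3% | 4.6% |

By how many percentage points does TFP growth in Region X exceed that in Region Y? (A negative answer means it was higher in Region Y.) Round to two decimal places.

-0.45 percentage points

Labor's share = 1 − 0.34 = 0.66.
Region X: TFP = 4.6 − 1.87 − 2.376 = 0.354%.
Region Y: TFP = 5.3 − 1.462 − 3.036 = 0.802%.
Difference = 0.354 − (0.802) = -0.448 pp.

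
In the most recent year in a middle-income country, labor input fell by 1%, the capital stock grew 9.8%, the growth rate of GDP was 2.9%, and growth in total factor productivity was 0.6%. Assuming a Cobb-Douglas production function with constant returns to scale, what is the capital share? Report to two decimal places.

0.31

gY = gA + α·gK + (1−α)·gL, so gY − gA − gL = α(gK − gL).
2.9 − 0.6 + 1 = α × (9.8 − (-1)).
3.3 = 10.8 α, so α = 0.3056.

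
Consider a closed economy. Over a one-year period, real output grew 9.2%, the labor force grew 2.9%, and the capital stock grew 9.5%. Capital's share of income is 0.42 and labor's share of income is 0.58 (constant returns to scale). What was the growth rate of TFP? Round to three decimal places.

3.528%

Labor's share = 1 − 0.42 = 0.58.
The capital stock: 0.42 × 9.5 = 3.99 pp.
The labor force: 0.58 × 2.9 = 1.682 pp.
TFP growth = 9.2 − 5.672 = 3.528%.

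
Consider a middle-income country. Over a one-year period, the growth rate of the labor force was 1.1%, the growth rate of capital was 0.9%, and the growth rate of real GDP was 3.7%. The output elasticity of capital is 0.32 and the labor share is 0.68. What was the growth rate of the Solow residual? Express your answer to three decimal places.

2.664%

Labor's share = 1 − 0.32 = 0.68.
Capital: 0.32 × 0.9 = 0.288 pp.
The labor force: 0.68 × 1.1 = 0.748 pp.
TFP growth = 3.7 − 1.036 = 2.664%.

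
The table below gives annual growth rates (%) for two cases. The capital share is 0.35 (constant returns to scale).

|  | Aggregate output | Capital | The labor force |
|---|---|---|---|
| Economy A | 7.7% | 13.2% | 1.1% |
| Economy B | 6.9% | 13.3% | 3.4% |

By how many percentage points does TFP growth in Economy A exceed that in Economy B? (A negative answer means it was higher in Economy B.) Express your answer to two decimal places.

2.33 percentage points

Labor's share = 1 − 0.35 = 0.65.
Economy A: TFP = 7.7 − 4.62 − 0.715 = 2.365%.
Economy B: TFP = 6.9 − 4.655 − 2.21 = 0.035%.
Difference = 2.365 − (0.035) = 2.33 pp.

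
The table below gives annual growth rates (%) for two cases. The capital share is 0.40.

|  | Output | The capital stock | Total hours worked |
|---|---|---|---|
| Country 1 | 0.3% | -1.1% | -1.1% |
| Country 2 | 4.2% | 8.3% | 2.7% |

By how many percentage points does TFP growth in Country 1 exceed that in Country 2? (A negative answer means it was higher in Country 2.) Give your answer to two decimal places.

Labor's share = 1 − 0.4 = 0.6.
Country 1: TFP = 0.3 + 0.44 + 0.66 = 1.4%.
Country 2: TFP = 4.2 − 3.32 − 1.62 = -0.74%.
Difference = 1.4 − (-0.74) = 2.14 pp.

2.14 percentage points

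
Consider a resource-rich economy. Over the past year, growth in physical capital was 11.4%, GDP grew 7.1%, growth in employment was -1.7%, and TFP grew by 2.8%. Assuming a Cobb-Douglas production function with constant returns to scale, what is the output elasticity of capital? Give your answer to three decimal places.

gY = gA + α·gK + (1−α)·gL, so gY − gA − gL = α(gK − gL).
7.1 − 2.8 + 1.7 = α × (11.4 − (-1.7)).
6 = 13.1 α, so α = 0.45802.

α = 0.458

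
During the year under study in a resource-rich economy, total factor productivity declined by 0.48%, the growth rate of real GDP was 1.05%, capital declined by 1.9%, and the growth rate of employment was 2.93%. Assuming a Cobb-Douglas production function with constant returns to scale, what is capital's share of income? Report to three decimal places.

Capital's share of income is 0.290.

gY = gA + α·gK + (1−α)·gL, so gY − gA − gL = α(gK − gL).
1.05 + 0.48 − 2.93 = α × (-1.9 − 2.93).
-1.4 = -4.83 α, so α = 0.28986.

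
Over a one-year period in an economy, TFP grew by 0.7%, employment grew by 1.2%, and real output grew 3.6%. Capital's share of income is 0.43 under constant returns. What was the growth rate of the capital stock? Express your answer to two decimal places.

5.15%

Labor's share = 1 − 0.43 = 0.57.
gY = gA + 0.57×1.2 + 0.43×g.
0.43×g = 3.6 − 0.7 − 0.684 = 2.216.
g = 2.216 / 0.43 = 5.1535%.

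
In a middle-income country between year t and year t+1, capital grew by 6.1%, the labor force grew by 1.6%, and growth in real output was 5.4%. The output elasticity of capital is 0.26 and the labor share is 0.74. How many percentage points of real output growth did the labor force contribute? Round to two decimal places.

1.18 pp

Labor's share = 1 − 0.26 = 0.74.
Contribution = share × growth = 0.74 × 1.6 = 1.184 pp.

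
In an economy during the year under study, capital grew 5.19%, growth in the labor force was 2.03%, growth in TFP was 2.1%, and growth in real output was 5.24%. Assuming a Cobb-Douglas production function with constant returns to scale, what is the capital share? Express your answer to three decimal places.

α = 0.351

gY = gA + α·gK + (1−α)·gL, so gY − gA − gL = α(gK − gL).
5.24 − 2.1 − 2.03 = α × (5.19 − 2.03).
1.11 = 3.16 α, so α = 0.35127.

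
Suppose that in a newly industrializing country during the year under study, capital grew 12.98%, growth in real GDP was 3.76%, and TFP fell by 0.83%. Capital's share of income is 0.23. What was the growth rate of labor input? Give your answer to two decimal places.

Labor's share = 1 − 0.23 = 0.77.
gY = gA + 0.23×12.98 + 0.77×g.
0.77×g = 3.76 + 0.83 − 2.9854 = 1.6046.
g = 1.6046 / 0.77 = 2.0839%.

2.08%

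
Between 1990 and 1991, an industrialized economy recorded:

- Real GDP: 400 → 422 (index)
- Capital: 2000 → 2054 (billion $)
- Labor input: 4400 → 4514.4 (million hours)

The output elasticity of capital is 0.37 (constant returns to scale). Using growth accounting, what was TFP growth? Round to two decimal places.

Real GDP growth = (422 − 400) / 400 = 5.5%.
Capital growth = (2054 − 2000) / 2000 = 2.7%.
Labor input growth = (4514.4 − 4400) / 4400 = 2.6%.
Labor's share = 1 − 0.37 = 0.63.
Capital: 0.37 × 2.7 = 0.999 pp.
Labor input: 0.63 × 2.6 = 1.638 pp.
TFP growth = 5.5 − 2.637 = 2.863%.

2.86%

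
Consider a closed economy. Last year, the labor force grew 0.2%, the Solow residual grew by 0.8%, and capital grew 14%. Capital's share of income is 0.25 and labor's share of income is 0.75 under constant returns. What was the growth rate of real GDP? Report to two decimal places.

Labor's share = 1 − 0.25 = 0.75.
Capital: 0.25 × 14 = 3.5 pp.
The labor force: 0.75 × 0.2 = 0.15 pp.
Output growth = 0.8 + 3.65 = 4.45%.

4.45%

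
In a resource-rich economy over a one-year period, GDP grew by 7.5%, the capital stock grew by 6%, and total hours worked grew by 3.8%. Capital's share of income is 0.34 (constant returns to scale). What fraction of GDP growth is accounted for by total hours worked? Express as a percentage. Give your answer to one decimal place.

Labor's share = 1 − 0.34 = 0.66.
Total hours worked contributed 0.66 × 3.8 = 2.508 pp.
Share of growth = 2.508 / 7.5 × 100 = 33.44%.

Total hours worked accounted for 33.4% of growth.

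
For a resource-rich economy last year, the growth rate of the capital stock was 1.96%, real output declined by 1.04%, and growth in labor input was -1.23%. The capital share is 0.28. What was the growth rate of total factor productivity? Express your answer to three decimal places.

-0.703%

Labor's share = 1 − 0.28 = 0.72.
The capital stock: 0.28 × 1.96 = 0.5488 pp.
Labor input: 0.72 × (-1.23) = -0.8856 pp.
TFP growth = -1.04 + 0.3368 = -0.7032%.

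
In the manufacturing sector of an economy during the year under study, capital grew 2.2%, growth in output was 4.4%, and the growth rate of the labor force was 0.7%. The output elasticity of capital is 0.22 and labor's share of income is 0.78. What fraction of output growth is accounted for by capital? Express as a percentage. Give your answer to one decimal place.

Capital contributed 0.22 × 2.2 = 0.484 pp.
Share of growth = 0.484 / 4.4 × 100 = 11%.

11.0%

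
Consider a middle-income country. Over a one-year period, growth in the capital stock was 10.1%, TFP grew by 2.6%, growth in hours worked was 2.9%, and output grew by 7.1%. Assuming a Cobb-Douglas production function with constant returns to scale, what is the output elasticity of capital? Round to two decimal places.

gY = gA + α·gK + (1−α)·gL, so gY − gA − gL = α(gK − gL).
7.1 − 2.6 − 2.9 = α × (10.1 − 2.9).
1.6 = 7.2 α, so α = 0.2222.

α = 0.22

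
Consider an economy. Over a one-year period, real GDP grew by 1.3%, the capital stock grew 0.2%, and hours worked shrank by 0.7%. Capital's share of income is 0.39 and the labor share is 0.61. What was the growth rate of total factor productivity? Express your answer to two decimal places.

1.65%

Labor's share = 1 − 0.39 = 0.61.
The capital stock: 0.39 × 0.2 = 0.078 pp.
Hours worked: 0.61 × (-0.7) = -0.427 pp.
TFP growth = 1.3 + 0.349 = 1.649%.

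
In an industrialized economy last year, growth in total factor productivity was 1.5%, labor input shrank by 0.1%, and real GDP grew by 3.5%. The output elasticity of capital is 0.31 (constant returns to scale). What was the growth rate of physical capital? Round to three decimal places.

6.674%

Labor's share = 1 − 0.31 = 0.69.
gY = gA + 0.69×(-0.1) + 0.31×g.
0.31×g = 3.5 − 1.5 + 0.069 = 2.069.
g = 2.069 / 0.31 = 6.67419%.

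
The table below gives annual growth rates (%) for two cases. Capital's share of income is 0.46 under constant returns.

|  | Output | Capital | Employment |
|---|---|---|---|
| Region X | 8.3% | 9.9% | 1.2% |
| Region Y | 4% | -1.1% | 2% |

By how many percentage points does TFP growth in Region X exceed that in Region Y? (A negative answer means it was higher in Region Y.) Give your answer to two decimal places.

-0.33 percentage points

Labor's share = 1 − 0.46 = 0.54.
Region X: TFP = 8.3 − 4.554 − 0.648 = 3.098%.
Region Y: TFP = 4 + 0.506 − 1.08 = 3.426%.
Difference = 3.098 − (3.426) = -0.328 pp.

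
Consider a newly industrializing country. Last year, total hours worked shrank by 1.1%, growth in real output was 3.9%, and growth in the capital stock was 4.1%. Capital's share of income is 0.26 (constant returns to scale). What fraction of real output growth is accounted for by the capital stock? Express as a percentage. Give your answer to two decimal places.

27.33%

The capital stock contributed 0.26 × 4.1 = 1.066 pp.
Share of growth = 1.066 / 3.9 × 100 = 27.3333%.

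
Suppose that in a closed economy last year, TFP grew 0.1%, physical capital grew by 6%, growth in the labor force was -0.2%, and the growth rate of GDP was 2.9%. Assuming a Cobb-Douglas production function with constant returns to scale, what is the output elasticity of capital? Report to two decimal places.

gY = gA + α·gK + (1−α)·gL, so gY − gA − gL = α(gK − gL).
2.9 − 0.1 + 0.2 = α × (6 − (-0.2)).
3 = 6.2 α, so α = 0.4839.

α = 0.48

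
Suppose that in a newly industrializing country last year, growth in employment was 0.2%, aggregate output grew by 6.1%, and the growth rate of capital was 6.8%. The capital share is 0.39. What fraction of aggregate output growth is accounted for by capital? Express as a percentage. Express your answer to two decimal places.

Capital contributed 0.39 × 6.8 = 2.652 pp.
Share of growth = 2.652 / 6.1 × 100 = 43.4754%.

Capital accounted for 43.48% of growth.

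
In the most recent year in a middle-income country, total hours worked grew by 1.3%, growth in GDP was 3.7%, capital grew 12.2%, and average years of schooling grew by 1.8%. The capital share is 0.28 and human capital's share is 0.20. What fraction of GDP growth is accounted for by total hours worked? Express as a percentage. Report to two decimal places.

Total hours worked accounted for 18.27% of growth.

Labor's share = 1 − 0.28 − 0.2 = 0.52.
Total hours worked contributed 0.52 × 1.3 = 0.676 pp.
Share of growth = 0.676 / 3.7 × 100 = 18.2703%.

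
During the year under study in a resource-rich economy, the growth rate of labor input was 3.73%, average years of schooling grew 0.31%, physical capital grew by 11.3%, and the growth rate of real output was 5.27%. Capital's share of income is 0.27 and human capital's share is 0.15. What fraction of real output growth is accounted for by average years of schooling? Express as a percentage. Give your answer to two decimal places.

Average years of schooling accounted for 0.88% of growth.

Average years of schooling contributed 0.15 × 0.31 = 0.0465 pp.
Share of growth = 0.0465 / 5.27 × 100 = 0.8824%.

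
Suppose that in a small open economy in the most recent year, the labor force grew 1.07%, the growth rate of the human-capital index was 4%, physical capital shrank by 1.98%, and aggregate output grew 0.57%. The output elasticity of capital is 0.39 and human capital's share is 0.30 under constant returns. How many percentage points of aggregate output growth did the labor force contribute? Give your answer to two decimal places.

Labor's share = 1 − 0.39 − 0.3 = 0.31.
Contribution = share × growth = 0.31 × 1.07 = 0.3317 pp.

0.33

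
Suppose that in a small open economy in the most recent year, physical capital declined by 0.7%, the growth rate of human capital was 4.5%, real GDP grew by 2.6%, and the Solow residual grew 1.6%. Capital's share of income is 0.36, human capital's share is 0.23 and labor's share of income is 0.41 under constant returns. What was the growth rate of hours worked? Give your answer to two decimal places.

0.53%

Labor's share = 1 − 0.36 − 0.23 = 0.41.
gY = gA + 0.36×(-0.7) + 0.23×4.5 + 0.41×g.
0.41×g = 2.6 − 1.6 − 0.783 = 0.217.
g = 0.217 / 0.41 = 0.5293%.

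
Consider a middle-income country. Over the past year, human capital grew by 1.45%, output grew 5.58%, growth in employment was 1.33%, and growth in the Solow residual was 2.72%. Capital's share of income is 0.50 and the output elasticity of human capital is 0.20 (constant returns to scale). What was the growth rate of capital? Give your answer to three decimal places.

Labor's share = 1 − 0.5 − 0.2 = 0.3.
gY = gA + 0.2×1.45 + 0.3×1.33 + 0.5×g.
0.5×g = 5.58 − 2.72 − 0.689 = 2.171.
g = 2.171 / 0.5 = 4.342%.

Capital grew 4.342%.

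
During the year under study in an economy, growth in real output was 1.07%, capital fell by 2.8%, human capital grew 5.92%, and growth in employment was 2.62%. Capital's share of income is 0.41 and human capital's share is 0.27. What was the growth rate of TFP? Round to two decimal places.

Labor's share = 1 − 0.41 − 0.27 = 0.32.
Capital: 0.41 × (-2.8) = -1.148 pp.
Human capital: 0.27 × 5.92 = 1.5984 pp.
Employment: 0.32 × 2.62 = 0.8384 pp.
TFP growth = 1.07 − 1.2888 = -0.2188%.

-0.22%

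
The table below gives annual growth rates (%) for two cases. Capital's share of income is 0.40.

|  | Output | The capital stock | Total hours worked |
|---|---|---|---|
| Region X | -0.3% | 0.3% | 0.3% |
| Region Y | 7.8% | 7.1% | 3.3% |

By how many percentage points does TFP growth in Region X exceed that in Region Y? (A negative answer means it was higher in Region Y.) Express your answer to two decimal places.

-3.58 percentage points

Labor's share = 1 − 0.4 = 0.6.
Region X: TFP = -0.3 − 0.12 − 0.18 = -0.6%.
Region Y: TFP = 7.8 − 2.84 − 1.98 = 2.98%.
Difference = -0.6 − (2.98) = -3.58 pp.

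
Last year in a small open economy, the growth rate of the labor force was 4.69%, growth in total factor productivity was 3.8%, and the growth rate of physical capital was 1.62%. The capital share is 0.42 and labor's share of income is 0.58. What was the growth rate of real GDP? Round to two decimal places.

Labor's share = 1 − 0.42 = 0.58.
Physical capital: 0.42 × 1.62 = 0.6804 pp.
The labor force: 0.58 × 4.69 = 2.7202 pp.
Output growth = 3.8 + 3.4006 = 7.2006%.

7.20%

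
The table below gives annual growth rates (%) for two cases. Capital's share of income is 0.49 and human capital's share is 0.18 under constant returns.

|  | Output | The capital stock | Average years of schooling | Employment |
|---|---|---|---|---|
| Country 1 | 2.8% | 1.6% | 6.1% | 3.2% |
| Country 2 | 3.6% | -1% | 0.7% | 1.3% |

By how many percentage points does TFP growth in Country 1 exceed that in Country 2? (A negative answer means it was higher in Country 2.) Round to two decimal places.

-3.67 percentage points

Labor's share = 1 − 0.49 − 0.18 = 0.33.
Country 1: TFP = 2.8 − 0.784 − 1.098 − 1.056 = -0.138%.
Country 2: TFP = 3.6 + 0.49 − 0.126 − 0.429 = 3.535%.
Difference = -0.138 − (3.535) = -3.673 pp.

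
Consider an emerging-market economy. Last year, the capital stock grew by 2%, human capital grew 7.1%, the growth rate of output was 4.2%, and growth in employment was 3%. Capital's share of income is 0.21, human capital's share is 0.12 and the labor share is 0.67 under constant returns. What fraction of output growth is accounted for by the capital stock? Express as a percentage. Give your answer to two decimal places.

The capital stock contributed 0.21 × 2 = 0.42 pp.
Share of growth = 0.42 / 4.2 × 100 = 10%.

The capital stock accounted for 10.00% of growth.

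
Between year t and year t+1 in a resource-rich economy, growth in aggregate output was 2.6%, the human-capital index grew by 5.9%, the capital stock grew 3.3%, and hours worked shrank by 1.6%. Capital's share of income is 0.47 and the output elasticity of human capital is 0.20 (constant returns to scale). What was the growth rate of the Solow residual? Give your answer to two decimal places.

0.40%

Labor's share = 1 − 0.47 − 0.2 = 0.33.
The capital stock: 0.47 × 3.3 = 1.551 pp.
The human-capital index: 0.2 × 5.9 = 1.18 pp.
Hours worked: 0.33 × (-1.6) = -0.528 pp.
TFP growth = 2.6 − 2.203 = 0.397%.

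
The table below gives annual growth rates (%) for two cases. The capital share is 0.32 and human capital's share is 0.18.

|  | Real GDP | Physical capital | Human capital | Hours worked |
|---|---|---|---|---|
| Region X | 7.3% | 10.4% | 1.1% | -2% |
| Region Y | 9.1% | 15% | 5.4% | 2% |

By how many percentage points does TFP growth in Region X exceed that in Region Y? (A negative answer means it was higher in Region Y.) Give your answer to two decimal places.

2.45 percentage points

Labor's share = 1 − 0.32 − 0.18 = 0.5.
Region X: TFP = 7.3 − 3.328 − 0.198 + 1 = 4.774%.
Region Y: TFP = 9.1 − 4.8 − 0.972 − 1 = 2.328%.
Difference = 4.774 − (2.328) = 2.446 pp.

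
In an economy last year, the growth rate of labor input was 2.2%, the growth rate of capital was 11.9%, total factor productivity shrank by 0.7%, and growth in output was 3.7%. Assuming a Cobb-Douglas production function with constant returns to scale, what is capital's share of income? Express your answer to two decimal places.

0.23

gY = gA + α·gK + (1−α)·gL, so gY − gA − gL = α(gK − gL).
3.7 + 0.7 − 2.2 = α × (11.9 − 2.2).
2.2 = 9.7 α, so α = 0.2268.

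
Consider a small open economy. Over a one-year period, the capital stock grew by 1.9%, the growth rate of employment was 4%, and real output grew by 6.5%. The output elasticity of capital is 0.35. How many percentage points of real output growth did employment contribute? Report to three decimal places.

Labor's share = 1 − 0.35 = 0.65.
Contribution = share × growth = 0.65 × 4 = 2.6 pp.

2.600 pp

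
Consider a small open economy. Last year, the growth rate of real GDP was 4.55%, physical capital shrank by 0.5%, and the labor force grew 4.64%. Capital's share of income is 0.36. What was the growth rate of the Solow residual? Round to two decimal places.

Labor's share = 1 − 0.36 = 0.64.
Physical capital: 0.36 × (-0.5) = -0.18 pp.
The labor force: 0.64 × 4.64 = 2.9696 pp.
TFP growth = 4.55 − 2.7896 = 1.7604%.

The Solow residual grew 1.76%.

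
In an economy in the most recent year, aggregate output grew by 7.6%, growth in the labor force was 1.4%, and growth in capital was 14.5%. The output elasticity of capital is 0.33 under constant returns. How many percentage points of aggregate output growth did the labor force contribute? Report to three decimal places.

Labor's share = 1 − 0.33 = 0.67.
Contribution = share × growth = 0.67 × 1.4 = 0.938 pp.

0.938 percentage points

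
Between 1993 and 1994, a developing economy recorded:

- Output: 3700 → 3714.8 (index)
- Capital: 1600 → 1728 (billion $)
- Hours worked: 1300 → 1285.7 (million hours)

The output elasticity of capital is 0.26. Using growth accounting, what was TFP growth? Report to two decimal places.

Output growth = (3714.8 − 3700) / 3700 = 0.4%.
Capital growth = (1728 − 1600) / 1600 = 8%.
Hours worked growth = (1285.7 − 1300) / 1300 = -1.1%.
Labor's share = 1 − 0.26 = 0.74.
Capital: 0.26 × 8 = 2.08 pp.
Hours worked: 0.74 × (-1.1) = -0.814 pp.
TFP growth = 0.4 − 1.266 = -0.866%.

-0.87%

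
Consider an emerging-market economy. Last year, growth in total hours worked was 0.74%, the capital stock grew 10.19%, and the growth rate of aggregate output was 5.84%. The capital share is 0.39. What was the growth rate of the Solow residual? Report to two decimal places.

1.41%

Labor's share = 1 − 0.39 = 0.61.
The capital stock: 0.39 × 10.19 = 3.9741 pp.
Total hours worked: 0.61 × 0.74 = 0.4514 pp.
TFP growth = 5.84 − 4.4255 = 1.4145%.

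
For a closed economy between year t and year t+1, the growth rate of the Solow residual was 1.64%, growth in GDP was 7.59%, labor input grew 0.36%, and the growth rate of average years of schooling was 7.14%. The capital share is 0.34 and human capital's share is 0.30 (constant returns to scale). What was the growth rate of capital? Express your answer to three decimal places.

10.819%

Labor's share = 1 − 0.34 − 0.3 = 0.36.
gY = gA + 0.3×7.14 + 0.36×0.36 + 0.34×g.
0.34×g = 7.59 − 1.64 − 2.2716 = 3.6784.
g = 3.6784 / 0.34 = 10.81882%.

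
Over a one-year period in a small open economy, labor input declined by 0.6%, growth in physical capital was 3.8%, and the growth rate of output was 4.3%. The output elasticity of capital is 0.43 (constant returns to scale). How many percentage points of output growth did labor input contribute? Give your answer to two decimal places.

Labor's share = 1 − 0.43 = 0.57.
Contribution = share × growth = 0.57 × (-0.6) = -0.342 pp.

-0.34 percentage points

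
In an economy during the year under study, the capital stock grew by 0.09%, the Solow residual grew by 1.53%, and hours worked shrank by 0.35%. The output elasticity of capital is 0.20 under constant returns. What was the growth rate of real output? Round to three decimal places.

Labor's share = 1 − 0.2 = 0.8.
The capital stock: 0.2 × 0.09 = 0.018 pp.
Hours worked: 0.8 × (-0.35) = -0.28 pp.
Output growth = 1.53 + (-0.262) = 1.268%.

Real output growth was 1.268%.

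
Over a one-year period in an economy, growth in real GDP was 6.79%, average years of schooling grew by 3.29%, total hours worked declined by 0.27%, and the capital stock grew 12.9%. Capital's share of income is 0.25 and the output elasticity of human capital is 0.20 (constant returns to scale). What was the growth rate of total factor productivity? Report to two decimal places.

3.06%

Labor's share = 1 − 0.25 − 0.2 = 0.55.
The capital stock: 0.25 × 12.9 = 3.225 pp.
Average years of schooling: 0.2 × 3.29 = 0.658 pp.
Total hours worked: 0.55 × (-0.27) = -0.1485 pp.
TFP growth = 6.79 − 3.7345 = 3.0555%.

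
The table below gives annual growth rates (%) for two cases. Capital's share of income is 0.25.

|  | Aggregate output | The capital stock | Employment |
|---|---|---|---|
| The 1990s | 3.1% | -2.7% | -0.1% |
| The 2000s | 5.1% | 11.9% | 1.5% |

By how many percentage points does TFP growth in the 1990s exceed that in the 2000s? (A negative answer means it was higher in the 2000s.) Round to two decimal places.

2.85 percentage points

Labor's share = 1 − 0.25 = 0.75.
The 1990s: TFP = 3.1 + 0.675 + 0.075 = 3.85%.
The 2000s: TFP = 5.1 − 2.975 − 1.125 = 1%.
Difference = 3.85 − (1) = 2.85 pp.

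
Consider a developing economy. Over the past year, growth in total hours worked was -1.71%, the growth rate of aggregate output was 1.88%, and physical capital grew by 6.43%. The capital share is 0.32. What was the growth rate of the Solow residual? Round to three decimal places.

0.985%

Labor's share = 1 − 0.32 = 0.68.
Physical capital: 0.32 × 6.43 = 2.0576 pp.
Total hours worked: 0.68 × (-1.71) = -1.1628 pp.
TFP growth = 1.88 − 0.8948 = 0.9852%.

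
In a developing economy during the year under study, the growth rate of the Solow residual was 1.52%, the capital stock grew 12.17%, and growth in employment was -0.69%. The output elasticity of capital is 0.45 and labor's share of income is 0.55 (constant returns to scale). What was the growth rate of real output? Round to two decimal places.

Labor's share = 1 − 0.45 = 0.55.
The capital stock: 0.45 × 12.17 = 5.4765 pp.
Employment: 0.55 × (-0.69) = -0.3795 pp.
Output growth = 1.52 + 5.097 = 6.617%.

Real output growth was 6.62%.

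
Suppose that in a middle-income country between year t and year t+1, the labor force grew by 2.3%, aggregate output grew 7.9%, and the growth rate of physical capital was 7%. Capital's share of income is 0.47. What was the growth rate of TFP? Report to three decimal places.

Labor's share = 1 − 0.47 = 0.53.
Physical capital: 0.47 × 7 = 3.29 pp.
The labor force: 0.53 × 2.3 = 1.219 pp.
TFP growth = 7.9 − 4.509 = 3.391%.

3.391%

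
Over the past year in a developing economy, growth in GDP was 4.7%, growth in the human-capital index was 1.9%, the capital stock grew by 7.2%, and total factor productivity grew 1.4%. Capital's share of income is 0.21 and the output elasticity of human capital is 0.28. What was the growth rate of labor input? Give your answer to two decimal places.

Labor's share = 1 − 0.21 − 0.28 = 0.51.
gY = gA + 0.21×7.2 + 0.28×1.9 + 0.51×g.
0.51×g = 4.7 − 1.4 − 2.044 = 1.256.
g = 1.256 / 0.51 = 2.4627%.

Labor input grew 2.46%.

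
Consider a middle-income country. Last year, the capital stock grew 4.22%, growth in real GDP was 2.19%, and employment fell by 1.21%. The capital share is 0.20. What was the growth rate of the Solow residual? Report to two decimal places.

The Solow residual growth was 2.31%.

Labor's share = 1 − 0.2 = 0.8.
The capital stock: 0.2 × 4.22 = 0.844 pp.
Employment: 0.8 × (-1.21) = -0.968 pp.
TFP growth = 2.19 + 0.124 = 2.314%.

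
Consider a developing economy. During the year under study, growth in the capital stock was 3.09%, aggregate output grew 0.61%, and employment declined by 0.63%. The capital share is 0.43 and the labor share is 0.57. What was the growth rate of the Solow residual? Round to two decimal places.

-0.36%

Labor's share = 1 − 0.43 = 0.57.
The capital stock: 0.43 × 3.09 = 1.3287 pp.
Employment: 0.57 × (-0.63) = -0.3591 pp.
TFP growth = 0.61 − 0.9696 = -0.3596%.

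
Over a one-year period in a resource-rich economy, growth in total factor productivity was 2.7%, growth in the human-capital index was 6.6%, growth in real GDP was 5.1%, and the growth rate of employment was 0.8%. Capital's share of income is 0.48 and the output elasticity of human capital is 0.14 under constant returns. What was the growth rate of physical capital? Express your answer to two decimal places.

Physical capital growth was 2.44%.

Labor's share = 1 − 0.48 − 0.14 = 0.38.
gY = gA + 0.14×6.6 + 0.38×0.8 + 0.48×g.
0.48×g = 5.1 − 2.7 − 1.228 = 1.172.
g = 1.172 / 0.48 = 2.4417%.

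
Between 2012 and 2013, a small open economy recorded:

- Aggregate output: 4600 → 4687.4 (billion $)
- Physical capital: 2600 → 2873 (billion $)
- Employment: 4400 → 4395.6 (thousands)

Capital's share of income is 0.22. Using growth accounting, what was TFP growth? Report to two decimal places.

Aggregate output growth = (4687.4 − 4600) / 4600 = 1.9%.
Physical capital growth = (2873 − 2600) / 2600 = 10.5%.
Employment growth = (4395.6 − 4400) / 4400 = -0.1%.
Labor's share = 1 − 0.22 = 0.78.
Physical capital: 0.22 × 10.5 = 2.31 pp.
Employment: 0.78 × (-0.1) = -0.078 pp.
TFP growth = 1.9 − 2.232 = -0.332%.

-0.33%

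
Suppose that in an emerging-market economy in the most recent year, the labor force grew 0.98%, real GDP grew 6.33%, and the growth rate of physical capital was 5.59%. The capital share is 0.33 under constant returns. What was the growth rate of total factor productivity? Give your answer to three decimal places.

Labor's share = 1 − 0.33 = 0.67.
Physical capital: 0.33 × 5.59 = 1.8447 pp.
The labor force: 0.67 × 0.98 = 0.6566 pp.
TFP growth = 6.33 − 2.5013 = 3.8287%.

3.829%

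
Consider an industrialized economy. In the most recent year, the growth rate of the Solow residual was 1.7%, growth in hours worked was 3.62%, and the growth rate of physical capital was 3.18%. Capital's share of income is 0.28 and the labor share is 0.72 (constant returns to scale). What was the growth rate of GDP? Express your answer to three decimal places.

Labor's share = 1 − 0.28 = 0.72.
Physical capital: 0.28 × 3.18 = 0.8904 pp.
Hours worked: 0.72 × 3.62 = 2.6064 pp.
Output growth = 1.7 + 3.4968 = 5.1968%.

GDP growth was 5.197%.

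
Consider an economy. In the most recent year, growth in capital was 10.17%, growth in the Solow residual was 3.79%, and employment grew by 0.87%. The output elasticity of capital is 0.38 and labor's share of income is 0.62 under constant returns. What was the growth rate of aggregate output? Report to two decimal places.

Labor's share = 1 − 0.38 = 0.62.
Capital: 0.38 × 10.17 = 3.8646 pp.
Employment: 0.62 × 0.87 = 0.5394 pp.
Output growth = 3.79 + 4.404 = 8.194%.

Aggregate output growth was 8.19%.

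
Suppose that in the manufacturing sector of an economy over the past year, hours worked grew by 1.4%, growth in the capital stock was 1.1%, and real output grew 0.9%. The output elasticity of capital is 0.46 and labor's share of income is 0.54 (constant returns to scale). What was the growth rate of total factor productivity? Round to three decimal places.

-0.362%

Labor's share = 1 − 0.46 = 0.54.
The capital stock: 0.46 × 1.1 = 0.506 pp.
Hours worked: 0.54 × 1.4 = 0.756 pp.
TFP growth = 0.9 − 1.262 = -0.362%.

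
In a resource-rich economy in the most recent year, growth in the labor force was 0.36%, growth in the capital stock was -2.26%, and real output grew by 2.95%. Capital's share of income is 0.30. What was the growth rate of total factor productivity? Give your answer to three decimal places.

Labor's share = 1 − 0.3 = 0.7.
The capital stock: 0.3 × (-2.26) = -0.678 pp.
The labor force: 0.7 × 0.36 = 0.252 pp.
TFP growth = 2.95 + 0.426 = 3.376%.

Total factor productivity growth was 3.376%.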